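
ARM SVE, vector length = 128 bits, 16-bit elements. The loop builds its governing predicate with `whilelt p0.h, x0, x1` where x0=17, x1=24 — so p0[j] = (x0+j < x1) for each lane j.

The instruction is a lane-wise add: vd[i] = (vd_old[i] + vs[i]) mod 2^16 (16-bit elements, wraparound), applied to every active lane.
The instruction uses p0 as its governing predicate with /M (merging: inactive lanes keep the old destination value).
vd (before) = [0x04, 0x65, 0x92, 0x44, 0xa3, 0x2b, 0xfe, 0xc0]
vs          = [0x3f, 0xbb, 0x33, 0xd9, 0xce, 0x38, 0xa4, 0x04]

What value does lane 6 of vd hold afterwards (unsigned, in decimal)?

lane count: 128 div 16 = 8
active while 17+j < 24, i.e. j ∈ [0,7) capped at 8 ⇒ 7
[0] add(0x04,0x3f) = 0x43
[1] add(0x65,0xbb) = 0x120
[2] add(0x92,0x33) = 0xc5
[3] add(0x44,0xd9) = 0x11d
[4] add(0xa3,0xce) = 0x171
[5] add(0x2b,0x38) = 0x63
[6] add(0xfe,0xa4) = 0x1a2
[7] tail/keep = 0xc0

vd[6] = 418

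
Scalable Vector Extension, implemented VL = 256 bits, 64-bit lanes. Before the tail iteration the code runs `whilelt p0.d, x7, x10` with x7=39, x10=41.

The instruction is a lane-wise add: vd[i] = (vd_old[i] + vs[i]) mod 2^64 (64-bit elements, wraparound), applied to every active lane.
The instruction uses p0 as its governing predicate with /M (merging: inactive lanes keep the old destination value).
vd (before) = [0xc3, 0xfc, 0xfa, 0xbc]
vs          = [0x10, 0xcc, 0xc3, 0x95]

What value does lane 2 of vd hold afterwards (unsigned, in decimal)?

vd[2] = 250

register lanes = 256/64 = 4
whilelt: lane j active iff 39+j < 41 → j < 2 → 2 active
lane  0: add(0xc3,0x10) ⇒ 0xd3
lane  1: add(0xfc,0xcc) ⇒ 0x1c8
lane  2: tail/keep ⇒ 0xfa
lane  3: tail/keep ⇒ 0xbc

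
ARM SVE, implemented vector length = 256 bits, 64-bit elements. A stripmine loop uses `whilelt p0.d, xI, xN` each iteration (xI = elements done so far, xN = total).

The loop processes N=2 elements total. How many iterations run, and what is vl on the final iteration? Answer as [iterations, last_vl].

lane count: 256 div 64 = 4
iterations = ceil(2/4) = 1; final-pass vl = 2

[iterations, last_vl] = [1, 2]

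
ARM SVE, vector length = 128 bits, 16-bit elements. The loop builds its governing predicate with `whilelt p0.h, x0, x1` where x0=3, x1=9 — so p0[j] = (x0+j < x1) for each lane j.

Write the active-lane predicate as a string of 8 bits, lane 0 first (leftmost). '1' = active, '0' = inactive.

128-bit reg / 16-bit elem → 8 lanes
whilelt: lane j active iff 3+j < 9 → j < 6 → 6 active
bits (lane 0 leftmost): 11111100

predicate = 11111100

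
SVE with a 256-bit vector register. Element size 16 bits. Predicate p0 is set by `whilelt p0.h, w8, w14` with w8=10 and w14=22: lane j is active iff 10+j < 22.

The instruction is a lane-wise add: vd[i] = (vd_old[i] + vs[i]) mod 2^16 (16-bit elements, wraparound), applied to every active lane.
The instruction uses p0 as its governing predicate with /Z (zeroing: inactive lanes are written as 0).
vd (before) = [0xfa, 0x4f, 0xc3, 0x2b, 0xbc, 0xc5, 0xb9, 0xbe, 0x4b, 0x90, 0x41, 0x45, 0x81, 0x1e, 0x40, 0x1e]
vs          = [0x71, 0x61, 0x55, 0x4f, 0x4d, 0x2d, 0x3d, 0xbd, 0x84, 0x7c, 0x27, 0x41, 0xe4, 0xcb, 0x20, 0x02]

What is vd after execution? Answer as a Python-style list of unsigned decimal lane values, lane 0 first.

vd = [363, 176, 280, 122, 265, 242, 246, 379, 207, 268, 104, 134, 0, 0, 0, 0]

lane count: 256 div 16 = 16
whilelt: lane j active iff 10+j < 22 → j < 12 → 12 active
  i=0: add(0xfa,0x71) → 363
  i=1: add(0x4f,0x61) → 176
  i=2: add(0xc3,0x55) → 280
  i=3: add(0x2b,0x4f) → 122
  i=4: add(0xbc,0x4d) → 265
  i=5: add(0xc5,0x2d) → 242
  i=6: add(0xb9,0x3d) → 246
  i=7: add(0xbe,0xbd) → 379
  i=8: add(0x4b,0x84) → 207
  i=9: add(0x90,0x7c) → 268
  i=10: add(0x41,0x27) → 104
  i=11: add(0x45,0x41) → 134
  i=12: tail/zero → 0
  i=13: tail/zero → 0
  i=14: tail/zero → 0
  i=15: tail/zero → 0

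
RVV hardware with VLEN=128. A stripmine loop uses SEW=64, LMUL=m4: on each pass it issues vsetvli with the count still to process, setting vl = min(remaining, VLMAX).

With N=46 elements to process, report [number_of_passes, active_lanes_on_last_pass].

VLMAX = (128 × 4) / 64 = 8 lanes
46 elements at 8/iter → 6 passes, remainder 6 on the last

[iterations, last_vl] = [6, 6]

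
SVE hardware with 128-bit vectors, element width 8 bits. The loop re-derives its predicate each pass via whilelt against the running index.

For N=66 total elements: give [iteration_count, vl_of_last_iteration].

[iterations, last_vl] = [5, 2]

128-bit reg / 8-bit elem → 16 lanes
iterations = ceil(66/16) = 5; final-pass vl = 2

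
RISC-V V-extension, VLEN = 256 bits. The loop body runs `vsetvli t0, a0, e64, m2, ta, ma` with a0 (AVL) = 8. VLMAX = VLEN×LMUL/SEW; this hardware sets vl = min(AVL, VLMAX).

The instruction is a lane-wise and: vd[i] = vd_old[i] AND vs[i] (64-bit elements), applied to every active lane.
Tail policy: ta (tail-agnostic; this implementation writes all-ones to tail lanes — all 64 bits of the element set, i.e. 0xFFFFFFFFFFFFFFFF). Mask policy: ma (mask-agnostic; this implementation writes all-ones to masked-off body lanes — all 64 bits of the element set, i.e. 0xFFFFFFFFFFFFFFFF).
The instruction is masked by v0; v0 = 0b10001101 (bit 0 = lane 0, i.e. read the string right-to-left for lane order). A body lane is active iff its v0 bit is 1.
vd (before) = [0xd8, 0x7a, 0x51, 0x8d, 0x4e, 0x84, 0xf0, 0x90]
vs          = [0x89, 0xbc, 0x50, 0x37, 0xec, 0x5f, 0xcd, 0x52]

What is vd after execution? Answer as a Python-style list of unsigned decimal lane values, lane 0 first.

VLMAX = VLEN×LMUL/SEW = 256×2/64 = 8
vl = min(AVL, VLMAX) = min(8, 8) = 8
vd[0] and(0xd8,0x89) -> 0x88
vd[1] mask-off/ones -> 0xffffffffffffffff
vd[2] and(0x51,0x50) -> 0x50
vd[3] and(0x8d,0x37) -> 0x05
vd[4] mask-off/ones -> 0xffffffffffffffff
vd[5] mask-off/ones -> 0xffffffffffffffff
vd[6] mask-off/ones -> 0xffffffffffffffff
vd[7] and(0x90,0x52) -> 0x10

vd = [136, 18446744073709551615, 80, 5, 18446744073709551615, 18446744073709551615, 18446744073709551615, 16]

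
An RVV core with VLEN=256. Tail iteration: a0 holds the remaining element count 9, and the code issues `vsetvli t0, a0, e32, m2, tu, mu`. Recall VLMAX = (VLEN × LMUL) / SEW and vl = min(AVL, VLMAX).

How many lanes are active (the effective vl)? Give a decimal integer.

lanes per group: 256·2/32 = 16
vl ← min(9, 16) = 9

vl = 9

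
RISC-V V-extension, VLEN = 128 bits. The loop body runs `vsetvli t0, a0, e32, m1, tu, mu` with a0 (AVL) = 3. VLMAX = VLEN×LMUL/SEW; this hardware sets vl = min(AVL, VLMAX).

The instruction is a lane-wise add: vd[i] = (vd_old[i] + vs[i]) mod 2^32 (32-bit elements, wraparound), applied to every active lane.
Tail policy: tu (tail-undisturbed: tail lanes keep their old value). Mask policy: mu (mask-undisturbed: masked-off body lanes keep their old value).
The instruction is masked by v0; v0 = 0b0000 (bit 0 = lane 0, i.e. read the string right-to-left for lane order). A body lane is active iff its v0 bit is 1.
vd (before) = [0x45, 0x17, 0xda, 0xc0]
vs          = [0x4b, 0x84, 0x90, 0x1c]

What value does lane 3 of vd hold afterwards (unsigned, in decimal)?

vd[3] = 192

VLMAX = VLEN×LMUL/SEW = 128×1/32 = 4
AVL=3 ≤ VLMAX=4, so vl = 3
[0] mask-off/keep = 0x45
[1] mask-off/keep = 0x17
[2] mask-off/keep = 0xda
[3] tail/keep = 0xc0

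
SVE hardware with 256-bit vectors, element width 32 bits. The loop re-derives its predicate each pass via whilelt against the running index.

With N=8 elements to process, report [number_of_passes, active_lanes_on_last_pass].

256-bit reg / 32-bit elem → 8 lanes
8 elements at 8/iter → 1 passes, remainder 8 on the last

[iterations, last_vl] = [1, 8]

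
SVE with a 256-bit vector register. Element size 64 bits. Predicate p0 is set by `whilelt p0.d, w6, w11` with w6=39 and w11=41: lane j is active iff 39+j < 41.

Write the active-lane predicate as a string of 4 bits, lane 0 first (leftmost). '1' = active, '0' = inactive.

lane count: 256 div 64 = 4
p0[j] = (39+j < 41); true for j=0..1 → 2 lanes set
bits (lane 0 leftmost): 1100

predicate = 1100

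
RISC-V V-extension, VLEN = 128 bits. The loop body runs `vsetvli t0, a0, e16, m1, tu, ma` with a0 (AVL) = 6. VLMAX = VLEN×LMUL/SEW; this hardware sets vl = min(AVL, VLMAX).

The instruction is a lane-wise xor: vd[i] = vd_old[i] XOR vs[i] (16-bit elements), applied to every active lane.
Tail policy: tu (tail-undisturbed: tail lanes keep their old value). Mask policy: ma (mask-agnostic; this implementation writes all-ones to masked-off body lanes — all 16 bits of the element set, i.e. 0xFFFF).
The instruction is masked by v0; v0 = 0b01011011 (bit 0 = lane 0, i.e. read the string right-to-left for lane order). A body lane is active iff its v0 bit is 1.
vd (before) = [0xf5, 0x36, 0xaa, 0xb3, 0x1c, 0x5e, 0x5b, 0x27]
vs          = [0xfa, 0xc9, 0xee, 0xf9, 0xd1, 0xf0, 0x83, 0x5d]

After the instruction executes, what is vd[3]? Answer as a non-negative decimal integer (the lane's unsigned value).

vd[3] = 74

lanes per group: 128·1/16 = 8
AVL=6 ≤ VLMAX=8, so vl = 6
[0] xor(0xf5,0xfa) = 0x0f
[1] xor(0x36,0xc9) = 0xff
[2] mask-off/ones = 0xffff
[3] xor(0xb3,0xf9) = 0x4a
[4] xor(0x1c,0xd1) = 0xcd
[5] mask-off/ones = 0xffff
[6] tail/keep = 0x5b
[7] tail/keep = 0x27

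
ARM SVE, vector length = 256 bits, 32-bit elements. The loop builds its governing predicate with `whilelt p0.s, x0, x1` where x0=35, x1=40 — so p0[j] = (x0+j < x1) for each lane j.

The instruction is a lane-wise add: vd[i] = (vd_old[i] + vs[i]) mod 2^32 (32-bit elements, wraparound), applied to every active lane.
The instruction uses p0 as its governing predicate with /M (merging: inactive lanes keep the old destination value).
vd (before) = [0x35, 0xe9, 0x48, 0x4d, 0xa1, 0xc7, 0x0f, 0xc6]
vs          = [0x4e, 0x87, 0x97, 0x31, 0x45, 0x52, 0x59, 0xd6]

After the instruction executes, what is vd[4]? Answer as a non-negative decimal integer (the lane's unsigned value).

register lanes = 256/32 = 8
whilelt: lane j active iff 35+j < 40 → j < 5 → 5 active
[0] add(0x35,0x4e) = 0x83
[1] add(0xe9,0x87) = 0x170
[2] add(0x48,0x97) = 0xdf
[3] add(0x4d,0x31) = 0x7e
[4] add(0xa1,0x45) = 0xe6
[5] tail/keep = 0xc7
[6] tail/keep = 0x0f
[7] tail/keep = 0xc6

vd[4] = 230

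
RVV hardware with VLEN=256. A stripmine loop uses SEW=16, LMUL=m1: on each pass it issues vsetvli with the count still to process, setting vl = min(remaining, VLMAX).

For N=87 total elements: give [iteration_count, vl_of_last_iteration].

VLMAX = (256 × 1) / 16 = 16 lanes
iterations = ceil(87/16) = 6; final-pass vl = 7

[iterations, last_vl] = [6, 7]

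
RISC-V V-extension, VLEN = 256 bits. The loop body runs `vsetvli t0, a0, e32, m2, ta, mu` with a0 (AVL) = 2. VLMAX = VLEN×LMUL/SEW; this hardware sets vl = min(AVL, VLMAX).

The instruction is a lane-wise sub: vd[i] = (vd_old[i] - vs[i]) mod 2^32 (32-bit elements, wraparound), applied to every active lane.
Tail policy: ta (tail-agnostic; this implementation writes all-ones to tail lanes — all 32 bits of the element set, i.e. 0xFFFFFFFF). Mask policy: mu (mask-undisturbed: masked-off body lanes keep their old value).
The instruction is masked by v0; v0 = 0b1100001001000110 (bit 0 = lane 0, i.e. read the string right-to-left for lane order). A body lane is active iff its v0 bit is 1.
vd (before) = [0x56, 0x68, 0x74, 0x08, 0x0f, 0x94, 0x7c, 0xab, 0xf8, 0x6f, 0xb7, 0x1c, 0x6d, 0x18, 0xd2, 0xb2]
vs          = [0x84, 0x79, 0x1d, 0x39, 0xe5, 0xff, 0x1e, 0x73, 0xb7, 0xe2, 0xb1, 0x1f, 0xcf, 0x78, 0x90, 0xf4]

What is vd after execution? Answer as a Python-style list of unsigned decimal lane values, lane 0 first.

VLMAX = (256 × 2) / 32 = 16 lanes
vl ← min(2, 16) = 2
  i=0: mask-off/keep → 86
  i=1: sub(0x68,0x79) → 4294967279
  i=2: tail/ones → 4294967295
  i=3: tail/ones → 4294967295
  i=4: tail/ones → 4294967295
  i=5: tail/ones → 4294967295
  i=6: tail/ones → 4294967295
  i=7: tail/ones → 4294967295
  i=8: tail/ones → 4294967295
  i=9: tail/ones → 4294967295
  i=10: tail/ones → 4294967295
  i=11: tail/ones → 4294967295
  i=12: tail/ones → 4294967295
  i=13: tail/ones → 4294967295
  i=14: tail/ones → 4294967295
  i=15: tail/ones → 4294967295

vd = [86, 4294967279, 4294967295, 4294967295, 4294967295, 4294967295, 4294967295, 4294967295, 4294967295, 4294967295, 4294967295, 4294967295, 4294967295, 4294967295, 4294967295, 4294967295]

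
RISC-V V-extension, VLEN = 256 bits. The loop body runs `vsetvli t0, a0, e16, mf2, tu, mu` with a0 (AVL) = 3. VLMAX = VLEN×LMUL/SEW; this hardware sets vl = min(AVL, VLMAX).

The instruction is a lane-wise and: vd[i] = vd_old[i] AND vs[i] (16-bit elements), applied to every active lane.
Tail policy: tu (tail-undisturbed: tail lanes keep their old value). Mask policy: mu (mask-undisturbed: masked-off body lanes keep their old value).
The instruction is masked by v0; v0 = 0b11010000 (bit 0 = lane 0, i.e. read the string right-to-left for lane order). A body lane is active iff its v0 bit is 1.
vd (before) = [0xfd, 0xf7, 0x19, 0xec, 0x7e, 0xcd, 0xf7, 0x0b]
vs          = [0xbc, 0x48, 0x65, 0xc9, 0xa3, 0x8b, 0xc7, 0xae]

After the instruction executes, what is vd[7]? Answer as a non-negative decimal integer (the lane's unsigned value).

vd[7] = 11

VLMAX = VLEN×LMUL/SEW = 256×1/2/16 = 8
vl = min(AVL, VLMAX) = min(3, 8) = 3
[0] mask-off/keep = 0xfd
[1] mask-off/keep = 0xf7
[2] mask-off/keep = 0x19
[3] tail/keep = 0xec
[4] tail/keep = 0x7e
[5] tail/keep = 0xcd
[6] tail/keep = 0xf7
[7] tail/keep = 0x0b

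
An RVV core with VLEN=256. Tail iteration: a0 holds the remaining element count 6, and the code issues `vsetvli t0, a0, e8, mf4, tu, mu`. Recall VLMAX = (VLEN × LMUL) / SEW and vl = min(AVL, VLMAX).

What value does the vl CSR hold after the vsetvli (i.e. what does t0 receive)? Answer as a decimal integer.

VLMAX = (256 × 1/4) / 8 = 8 lanes
vl ← min(6, 8) = 6

vl = 6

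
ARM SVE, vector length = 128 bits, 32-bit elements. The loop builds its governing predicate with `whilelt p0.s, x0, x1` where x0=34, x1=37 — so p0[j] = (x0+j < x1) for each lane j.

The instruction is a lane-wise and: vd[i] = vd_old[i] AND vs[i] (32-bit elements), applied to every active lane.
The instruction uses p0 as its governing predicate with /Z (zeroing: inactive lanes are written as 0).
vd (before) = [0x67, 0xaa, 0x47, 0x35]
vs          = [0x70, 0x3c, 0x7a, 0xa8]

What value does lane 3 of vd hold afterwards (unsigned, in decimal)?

vd[3] = 0

128-bit reg / 32-bit elem → 4 lanes
active while 34+j < 37, i.e. j ∈ [0,3) capped at 4 ⇒ 3
lane  0: and(0x67,0x70) ⇒ 0x60
lane  1: and(0xaa,0x3c) ⇒ 0x28
lane  2: and(0x47,0x7a) ⇒ 0x42
lane  3: tail/zero ⇒ 0x00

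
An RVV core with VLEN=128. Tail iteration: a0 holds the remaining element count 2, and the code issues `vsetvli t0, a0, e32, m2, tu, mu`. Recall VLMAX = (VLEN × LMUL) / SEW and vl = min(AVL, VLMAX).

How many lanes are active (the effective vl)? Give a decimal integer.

vl = 2

VLMAX = VLEN×LMUL/SEW = 128×2/32 = 8
vl = min(AVL, VLMAX) = min(2, 8) = 2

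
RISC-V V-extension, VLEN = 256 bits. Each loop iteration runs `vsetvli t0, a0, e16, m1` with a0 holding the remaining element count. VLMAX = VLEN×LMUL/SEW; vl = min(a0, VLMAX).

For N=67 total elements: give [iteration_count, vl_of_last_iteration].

VLMAX = (256 × 1) / 16 = 16 lanes
67 elements at 16/iter → 5 passes, remainder 3 on the last

[iterations, last_vl] = [5, 3]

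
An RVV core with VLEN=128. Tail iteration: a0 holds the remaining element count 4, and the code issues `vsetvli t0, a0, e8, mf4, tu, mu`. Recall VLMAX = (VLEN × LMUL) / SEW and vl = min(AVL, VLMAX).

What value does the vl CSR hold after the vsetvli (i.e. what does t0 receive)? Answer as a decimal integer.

vl = 4

VLMAX = VLEN×LMUL/SEW = 128×1/4/8 = 4
AVL=4 ≤ VLMAX=4, so vl = 4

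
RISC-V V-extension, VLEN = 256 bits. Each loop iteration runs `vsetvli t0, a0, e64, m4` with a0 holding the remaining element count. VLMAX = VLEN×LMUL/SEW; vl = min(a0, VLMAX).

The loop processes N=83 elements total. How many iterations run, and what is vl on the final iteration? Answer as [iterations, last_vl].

[iterations, last_vl] = [6, 3]

lanes per group: 256·4/64 = 16
iterations = ceil(83/16) = 6; final-pass vl = 3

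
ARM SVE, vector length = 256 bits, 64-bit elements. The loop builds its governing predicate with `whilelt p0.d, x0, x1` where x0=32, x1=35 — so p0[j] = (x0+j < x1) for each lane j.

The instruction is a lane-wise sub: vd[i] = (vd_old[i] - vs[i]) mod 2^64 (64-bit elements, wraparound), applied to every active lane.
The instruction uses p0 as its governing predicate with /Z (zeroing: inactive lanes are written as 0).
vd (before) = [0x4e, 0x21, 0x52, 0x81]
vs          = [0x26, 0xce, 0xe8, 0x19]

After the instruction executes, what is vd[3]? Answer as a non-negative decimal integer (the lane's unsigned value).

vd[3] = 0

lane count: 256 div 64 = 4
whilelt: lane j active iff 32+j < 35 → j < 3 → 3 active
  i=0: sub(0x4e,0x26) → 40
  i=1: sub(0x21,0xce) → 18446744073709551443
  i=2: sub(0x52,0xe8) → 18446744073709551466
  i=3: tail/zero → 0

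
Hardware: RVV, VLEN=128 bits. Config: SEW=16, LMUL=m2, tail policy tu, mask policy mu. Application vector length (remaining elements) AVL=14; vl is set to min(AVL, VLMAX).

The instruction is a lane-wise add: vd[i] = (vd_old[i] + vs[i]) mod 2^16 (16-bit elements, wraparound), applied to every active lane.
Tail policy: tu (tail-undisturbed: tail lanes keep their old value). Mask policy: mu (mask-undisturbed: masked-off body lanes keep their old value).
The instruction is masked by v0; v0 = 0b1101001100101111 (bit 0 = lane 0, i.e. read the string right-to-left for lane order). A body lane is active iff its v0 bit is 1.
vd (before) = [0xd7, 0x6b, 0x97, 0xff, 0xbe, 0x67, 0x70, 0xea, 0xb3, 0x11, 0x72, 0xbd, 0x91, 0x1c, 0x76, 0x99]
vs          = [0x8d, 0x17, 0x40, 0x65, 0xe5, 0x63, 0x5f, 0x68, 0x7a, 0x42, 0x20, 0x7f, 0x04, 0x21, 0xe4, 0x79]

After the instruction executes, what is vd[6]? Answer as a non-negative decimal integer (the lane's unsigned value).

lanes per group: 128·2/16 = 16
AVL=14 ≤ VLMAX=16, so vl = 14
lane  0: add(0xd7,0x8d) ⇒ 0x164
lane  1: add(0x6b,0x17) ⇒ 0x82
lane  2: add(0x97,0x40) ⇒ 0xd7
lane  3: add(0xff,0x65) ⇒ 0x164
lane  4: mask-off/keep ⇒ 0xbe
lane  5: add(0x67,0x63) ⇒ 0xca
lane  6: mask-off/keep ⇒ 0x70
lane  7: mask-off/keep ⇒ 0xea
lane  8: add(0xb3,0x7a) ⇒ 0x12d
lane  9: add(0x11,0x42) ⇒ 0x53
lane 10: mask-off/keep ⇒ 0x72
lane 11: mask-off/keep ⇒ 0xbd
lane 12: add(0x91,0x04) ⇒ 0x95
lane 13: mask-off/keep ⇒ 0x1c
lane 14: tail/keep ⇒ 0x76
lane 15: tail/keep ⇒ 0x99

vd[6] = 112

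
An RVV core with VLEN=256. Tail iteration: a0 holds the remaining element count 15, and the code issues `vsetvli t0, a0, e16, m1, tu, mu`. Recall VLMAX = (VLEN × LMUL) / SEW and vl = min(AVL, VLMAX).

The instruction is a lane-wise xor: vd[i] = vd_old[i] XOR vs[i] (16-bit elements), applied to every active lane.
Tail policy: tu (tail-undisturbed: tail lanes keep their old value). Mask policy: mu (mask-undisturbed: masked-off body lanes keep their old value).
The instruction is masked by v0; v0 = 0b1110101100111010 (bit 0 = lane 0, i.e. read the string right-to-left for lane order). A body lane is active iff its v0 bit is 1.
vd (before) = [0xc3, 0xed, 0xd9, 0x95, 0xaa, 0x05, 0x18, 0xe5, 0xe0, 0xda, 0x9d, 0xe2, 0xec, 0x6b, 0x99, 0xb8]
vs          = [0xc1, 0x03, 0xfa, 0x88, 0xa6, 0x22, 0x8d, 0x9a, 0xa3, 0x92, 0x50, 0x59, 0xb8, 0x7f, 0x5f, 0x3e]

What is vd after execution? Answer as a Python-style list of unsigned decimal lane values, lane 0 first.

lanes per group: 256·1/16 = 16
AVL=15 ≤ VLMAX=16, so vl = 15
vd[0] mask-off/keep -> 0xc3
vd[1] xor(0xed,0x03) -> 0xee
vd[2] mask-off/keep -> 0xd9
vd[3] xor(0x95,0x88) -> 0x1d
vd[4] xor(0xaa,0xa6) -> 0x0c
vd[5] xor(0x05,0x22) -> 0x27
vd[6] mask-off/keep -> 0x18
vd[7] mask-off/keep -> 0xe5
vd[8] xor(0xe0,0xa3) -> 0x43
vd[9] xor(0xda,0x92) -> 0x48
vd[10] mask-off/keep -> 0x9d
vd[11] xor(0xe2,0x59) -> 0xbb
vd[12] mask-off/keep -> 0xec
vd[13] xor(0x6b,0x7f) -> 0x14
vd[14] xor(0x99,0x5f) -> 0xc6
vd[15] tail/keep -> 0xb8

vd = [195, 238, 217, 29, 12, 39, 24, 229, 67, 72, 157, 187, 236, 20, 198, 184]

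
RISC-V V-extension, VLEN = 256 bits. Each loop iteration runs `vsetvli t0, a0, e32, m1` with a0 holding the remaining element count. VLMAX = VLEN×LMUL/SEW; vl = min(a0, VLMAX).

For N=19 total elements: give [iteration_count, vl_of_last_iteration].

VLMAX = (256 × 1) / 32 = 8 lanes
N=19: ⌈19/8⌉ = 3 iters; last vl = 19 − 2×8 = 3

[iterations, last_vl] = [3, 3]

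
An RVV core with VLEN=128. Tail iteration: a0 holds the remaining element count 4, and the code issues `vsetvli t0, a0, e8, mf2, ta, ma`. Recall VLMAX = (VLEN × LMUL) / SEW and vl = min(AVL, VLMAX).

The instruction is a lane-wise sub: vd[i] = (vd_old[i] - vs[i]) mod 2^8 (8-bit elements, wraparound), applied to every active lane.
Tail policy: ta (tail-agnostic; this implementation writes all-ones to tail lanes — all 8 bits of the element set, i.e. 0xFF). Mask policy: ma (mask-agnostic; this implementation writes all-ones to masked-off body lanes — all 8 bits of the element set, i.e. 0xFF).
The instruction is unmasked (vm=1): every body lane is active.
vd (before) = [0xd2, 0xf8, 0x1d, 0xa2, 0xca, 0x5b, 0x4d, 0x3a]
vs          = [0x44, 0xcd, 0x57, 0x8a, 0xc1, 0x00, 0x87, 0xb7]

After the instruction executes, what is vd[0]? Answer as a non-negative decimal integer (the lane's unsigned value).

vd[0] = 142

lanes per group: 128·1/2/8 = 8
vl ← min(4, 8) = 4
lane  0: sub(0xd2,0x44) ⇒ 0x8e
lane  1: sub(0xf8,0xcd) ⇒ 0x2b
lane  2: sub(0x1d,0x57) ⇒ 0xc6
lane  3: sub(0xa2,0x8a) ⇒ 0x18
lane  4: tail/ones ⇒ 0xff
lane  5: tail/ones ⇒ 0xff
lane  6: tail/ones ⇒ 0xff
lane  7: tail/ones ⇒ 0xff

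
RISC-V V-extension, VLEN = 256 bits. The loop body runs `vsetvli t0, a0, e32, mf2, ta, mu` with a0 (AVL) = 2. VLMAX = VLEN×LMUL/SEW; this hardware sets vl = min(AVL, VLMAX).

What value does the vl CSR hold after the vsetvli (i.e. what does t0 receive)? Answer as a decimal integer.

vl = 2

VLMAX = (256 × 1/2) / 32 = 4 lanes
vl = min(AVL, VLMAX) = min(2, 4) = 2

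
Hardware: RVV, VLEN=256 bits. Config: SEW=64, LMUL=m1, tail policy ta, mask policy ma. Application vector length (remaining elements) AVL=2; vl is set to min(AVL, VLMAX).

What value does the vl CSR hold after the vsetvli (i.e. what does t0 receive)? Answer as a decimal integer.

lanes per group: 256·1/64 = 4
vl ← min(2, 4) = 2

vl = 2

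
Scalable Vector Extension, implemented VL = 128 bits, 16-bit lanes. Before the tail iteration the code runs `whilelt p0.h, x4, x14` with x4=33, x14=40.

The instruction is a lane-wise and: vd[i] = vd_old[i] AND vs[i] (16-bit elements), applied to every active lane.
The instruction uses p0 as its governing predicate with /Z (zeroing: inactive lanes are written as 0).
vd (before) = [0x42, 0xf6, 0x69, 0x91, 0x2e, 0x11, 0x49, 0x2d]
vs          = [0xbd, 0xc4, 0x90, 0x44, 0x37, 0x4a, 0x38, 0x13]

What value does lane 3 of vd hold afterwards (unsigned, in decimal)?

vd[3] = 0

lane count: 128 div 16 = 8
p0[j] = (33+j < 40); true for j=0..6 → 7 lanes set
lane  0: and(0x42,0xbd) ⇒ 0x00
lane  1: and(0xf6,0xc4) ⇒ 0xc4
lane  2: and(0x69,0x90) ⇒ 0x00
lane  3: and(0x91,0x44) ⇒ 0x00
lane  4: and(0x2e,0x37) ⇒ 0x26
lane  5: and(0x11,0x4a) ⇒ 0x00
lane  6: and(0x49,0x38) ⇒ 0x08
lane  7: tail/zero ⇒ 0x00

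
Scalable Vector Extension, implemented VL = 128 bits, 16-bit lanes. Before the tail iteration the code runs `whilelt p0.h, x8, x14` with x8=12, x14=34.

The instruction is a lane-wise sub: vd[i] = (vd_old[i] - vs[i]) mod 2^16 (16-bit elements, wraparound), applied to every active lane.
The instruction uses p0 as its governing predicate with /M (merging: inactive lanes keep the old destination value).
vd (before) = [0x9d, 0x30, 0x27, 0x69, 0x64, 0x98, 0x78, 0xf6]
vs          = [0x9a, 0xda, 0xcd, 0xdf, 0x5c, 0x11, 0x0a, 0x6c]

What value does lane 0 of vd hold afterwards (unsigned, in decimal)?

vd[0] = 3

register lanes = 128/16 = 8
active while 12+j < 34, i.e. j ∈ [0,22) capped at 8 ⇒ 8
lane  0: sub(0x9d,0x9a) ⇒ 0x03
lane  1: sub(0x30,0xda) ⇒ 0xff56
lane  2: sub(0x27,0xcd) ⇒ 0xff5a
lane  3: sub(0x69,0xdf) ⇒ 0xff8a
lane  4: sub(0x64,0x5c) ⇒ 0x08
lane  5: sub(0x98,0x11) ⇒ 0x87
lane  6: sub(0x78,0x0a) ⇒ 0x6e
lane  7: sub(0xf6,0x6c) ⇒ 0x8a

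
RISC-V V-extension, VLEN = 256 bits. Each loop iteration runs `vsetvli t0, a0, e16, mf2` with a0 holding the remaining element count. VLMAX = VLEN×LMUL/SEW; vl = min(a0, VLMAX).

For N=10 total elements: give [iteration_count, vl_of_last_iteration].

[iterations, last_vl] = [2, 2]

lanes per group: 256·1/2/16 = 8
N=10: ⌈10/8⌉ = 2 iters; last vl = 10 − 1×8 = 2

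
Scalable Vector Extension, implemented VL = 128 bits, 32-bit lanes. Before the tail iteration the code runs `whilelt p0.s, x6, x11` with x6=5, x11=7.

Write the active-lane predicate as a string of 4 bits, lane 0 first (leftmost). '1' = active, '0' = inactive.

128-bit reg / 32-bit elem → 4 lanes
p0[j] = (5+j < 7); true for j=0..1 → 2 lanes set
bits (lane 0 leftmost): 1100

predicate = 1100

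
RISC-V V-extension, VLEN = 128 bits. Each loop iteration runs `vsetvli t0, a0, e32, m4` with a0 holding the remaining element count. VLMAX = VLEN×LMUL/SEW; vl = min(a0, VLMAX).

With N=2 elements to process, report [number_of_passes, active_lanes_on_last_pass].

VLMAX = (128 × 4) / 32 = 16 lanes
N=2: ⌈2/16⌉ = 1 iters; last vl = 2 − 0×16 = 2

[iterations, last_vl] = [1, 2]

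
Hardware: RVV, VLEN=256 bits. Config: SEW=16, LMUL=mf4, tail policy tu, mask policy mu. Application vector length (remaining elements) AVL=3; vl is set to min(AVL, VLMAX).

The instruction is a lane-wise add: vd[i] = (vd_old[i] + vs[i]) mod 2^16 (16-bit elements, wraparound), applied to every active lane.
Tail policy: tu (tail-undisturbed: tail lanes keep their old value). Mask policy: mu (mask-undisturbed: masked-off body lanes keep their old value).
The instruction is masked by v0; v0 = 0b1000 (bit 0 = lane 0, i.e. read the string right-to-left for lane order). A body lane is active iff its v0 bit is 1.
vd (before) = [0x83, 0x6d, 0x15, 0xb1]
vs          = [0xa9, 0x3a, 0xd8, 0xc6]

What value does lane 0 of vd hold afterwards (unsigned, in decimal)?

vd[0] = 131

VLMAX = (256 × 1/4) / 16 = 4 lanes
vl = min(AVL, VLMAX) = min(3, 4) = 3
lane  0: mask-off/keep ⇒ 0x83
lane  1: mask-off/keep ⇒ 0x6d
lane  2: mask-off/keep ⇒ 0x15
lane  3: tail/keep ⇒ 0xb1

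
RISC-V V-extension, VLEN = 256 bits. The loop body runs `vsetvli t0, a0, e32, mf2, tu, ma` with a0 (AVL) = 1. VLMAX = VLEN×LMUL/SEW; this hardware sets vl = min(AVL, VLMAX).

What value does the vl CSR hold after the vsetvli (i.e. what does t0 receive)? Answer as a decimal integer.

vl = 1

VLMAX = (256 × 1/2) / 32 = 4 lanes
vl = min(AVL, VLMAX) = min(1, 4) = 1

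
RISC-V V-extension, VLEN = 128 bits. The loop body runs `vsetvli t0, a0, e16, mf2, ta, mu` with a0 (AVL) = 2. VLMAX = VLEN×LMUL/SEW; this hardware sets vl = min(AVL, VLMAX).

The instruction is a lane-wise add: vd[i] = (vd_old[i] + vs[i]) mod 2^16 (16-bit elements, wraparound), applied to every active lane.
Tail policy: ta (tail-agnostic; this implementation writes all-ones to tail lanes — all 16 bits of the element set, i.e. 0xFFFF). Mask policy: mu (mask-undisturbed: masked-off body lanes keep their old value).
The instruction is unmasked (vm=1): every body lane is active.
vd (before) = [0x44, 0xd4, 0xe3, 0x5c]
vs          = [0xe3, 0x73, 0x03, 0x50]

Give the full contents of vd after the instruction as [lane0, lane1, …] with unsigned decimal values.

VLMAX = (128 × 1/2) / 16 = 4 lanes
vl = min(AVL, VLMAX) = min(2, 4) = 2
lane  0: add(0x44,0xe3) ⇒ 0x127
lane  1: add(0xd4,0x73) ⇒ 0x147
lane  2: tail/ones ⇒ 0xffff
lane  3: tail/ones ⇒ 0xffff

vd = [295, 327, 65535, 65535]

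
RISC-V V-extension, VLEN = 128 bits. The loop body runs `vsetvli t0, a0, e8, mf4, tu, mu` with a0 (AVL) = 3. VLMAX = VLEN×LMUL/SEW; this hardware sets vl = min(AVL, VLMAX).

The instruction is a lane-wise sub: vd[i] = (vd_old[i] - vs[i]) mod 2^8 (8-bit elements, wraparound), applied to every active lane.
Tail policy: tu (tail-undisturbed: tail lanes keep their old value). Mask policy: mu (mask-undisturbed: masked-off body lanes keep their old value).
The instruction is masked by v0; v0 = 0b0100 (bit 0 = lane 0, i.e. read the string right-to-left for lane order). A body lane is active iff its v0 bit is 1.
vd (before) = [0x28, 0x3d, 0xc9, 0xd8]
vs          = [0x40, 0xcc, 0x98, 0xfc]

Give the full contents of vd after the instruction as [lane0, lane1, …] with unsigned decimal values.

VLMAX = VLEN×LMUL/SEW = 128×1/4/8 = 4
vl ← min(3, 4) = 3
vd[0] mask-off/keep -> 0x28
vd[1] mask-off/keep -> 0x3d
vd[2] sub(0xc9,0x98) -> 0x31
vd[3] tail/keep -> 0xd8

vd = [40, 61, 49, 216]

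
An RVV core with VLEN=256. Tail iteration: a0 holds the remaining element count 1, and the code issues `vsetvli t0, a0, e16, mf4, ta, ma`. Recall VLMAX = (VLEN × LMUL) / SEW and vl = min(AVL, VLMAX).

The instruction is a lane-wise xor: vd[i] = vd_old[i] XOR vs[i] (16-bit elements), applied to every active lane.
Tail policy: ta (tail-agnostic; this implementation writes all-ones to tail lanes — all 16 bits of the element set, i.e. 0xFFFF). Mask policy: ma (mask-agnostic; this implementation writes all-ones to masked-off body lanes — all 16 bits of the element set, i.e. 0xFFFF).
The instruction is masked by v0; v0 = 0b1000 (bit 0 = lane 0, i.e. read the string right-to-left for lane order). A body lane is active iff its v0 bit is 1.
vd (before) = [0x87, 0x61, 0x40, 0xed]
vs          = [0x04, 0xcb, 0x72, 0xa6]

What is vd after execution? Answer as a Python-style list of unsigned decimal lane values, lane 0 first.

VLMAX = VLEN×LMUL/SEW = 256×1/4/16 = 4
vl ← min(1, 4) = 1
[0] mask-off/ones = 0xffff
[1] tail/ones = 0xffff
[2] tail/ones = 0xffff
[3] tail/ones = 0xffff

vd = [65535, 65535, 65535, 65535]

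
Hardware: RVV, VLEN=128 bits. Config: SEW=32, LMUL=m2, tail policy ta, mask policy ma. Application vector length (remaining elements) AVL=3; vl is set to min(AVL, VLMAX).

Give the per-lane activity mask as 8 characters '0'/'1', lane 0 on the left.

VLMAX = (128 × 2) / 32 = 8 lanes
AVL=3 ≤ VLMAX=8, so vl = 3
bits (lane 0 leftmost): 11100000

predicate = 11100000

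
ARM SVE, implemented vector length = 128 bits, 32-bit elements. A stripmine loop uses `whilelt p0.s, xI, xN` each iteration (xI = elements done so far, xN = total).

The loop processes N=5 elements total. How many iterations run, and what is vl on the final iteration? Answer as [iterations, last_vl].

[iterations, last_vl] = [2, 1]

register lanes = 128/32 = 4
5 elements at 4/iter → 2 passes, remainder 1 on the last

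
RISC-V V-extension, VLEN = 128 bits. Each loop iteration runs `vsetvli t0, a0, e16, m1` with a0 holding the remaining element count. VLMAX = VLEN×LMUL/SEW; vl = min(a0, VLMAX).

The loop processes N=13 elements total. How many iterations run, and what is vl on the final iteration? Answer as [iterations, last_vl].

lanes per group: 128·1/16 = 8
13 elements at 8/iter → 2 passes, remainder 5 on the last

[iterations, last_vl] = [2, 5]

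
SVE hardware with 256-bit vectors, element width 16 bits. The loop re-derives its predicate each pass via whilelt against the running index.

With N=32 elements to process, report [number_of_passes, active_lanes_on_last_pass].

lane count: 256 div 16 = 16
32 elements at 16/iter → 2 passes, remainder 16 on the last

[iterations, last_vl] = [2, 16]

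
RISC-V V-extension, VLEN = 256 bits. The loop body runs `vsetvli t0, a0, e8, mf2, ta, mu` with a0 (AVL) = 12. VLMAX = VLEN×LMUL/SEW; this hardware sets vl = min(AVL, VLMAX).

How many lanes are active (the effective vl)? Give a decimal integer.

vl = 12

VLMAX = (256 × 1/2) / 8 = 16 lanes
vl ← min(12, 16) = 12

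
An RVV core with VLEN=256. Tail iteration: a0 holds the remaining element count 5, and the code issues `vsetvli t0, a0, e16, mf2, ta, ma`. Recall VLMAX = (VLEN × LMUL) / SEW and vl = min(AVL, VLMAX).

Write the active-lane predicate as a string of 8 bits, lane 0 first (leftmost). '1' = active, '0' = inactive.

lanes per group: 256·1/2/16 = 8
AVL=5 ≤ VLMAX=8, so vl = 5
bits (lane 0 leftmost): 11111000

predicate = 11111000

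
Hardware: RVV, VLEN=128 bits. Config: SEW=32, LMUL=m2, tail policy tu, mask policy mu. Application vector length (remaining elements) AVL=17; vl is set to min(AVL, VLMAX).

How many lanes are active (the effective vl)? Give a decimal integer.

VLMAX = VLEN×LMUL/SEW = 128×2/32 = 8
AVL=17 > VLMAX=8, so vl = 8

vl = 8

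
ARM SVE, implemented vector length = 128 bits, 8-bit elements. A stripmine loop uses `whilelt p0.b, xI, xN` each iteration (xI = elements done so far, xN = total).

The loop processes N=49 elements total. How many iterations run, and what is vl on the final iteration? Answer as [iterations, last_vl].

128-bit reg / 8-bit elem → 16 lanes
iterations = ceil(49/16) = 4; final-pass vl = 1

[iterations, last_vl] = [4, 1]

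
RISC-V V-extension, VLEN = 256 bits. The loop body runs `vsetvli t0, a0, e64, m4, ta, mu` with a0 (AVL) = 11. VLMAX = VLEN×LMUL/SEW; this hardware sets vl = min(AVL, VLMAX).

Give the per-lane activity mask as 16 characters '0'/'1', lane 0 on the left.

predicate = 1111111111100000

lanes per group: 256·4/64 = 16
vl ← min(11, 16) = 11
bits (lane 0 leftmost): 1111111111100000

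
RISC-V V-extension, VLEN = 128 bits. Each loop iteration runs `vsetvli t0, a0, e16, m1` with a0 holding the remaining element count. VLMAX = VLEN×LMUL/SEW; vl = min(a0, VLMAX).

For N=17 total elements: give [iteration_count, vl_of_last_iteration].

[iterations, last_vl] = [3, 1]

lanes per group: 128·1/16 = 8
N=17: ⌈17/8⌉ = 3 iters; last vl = 17 − 2×8 = 1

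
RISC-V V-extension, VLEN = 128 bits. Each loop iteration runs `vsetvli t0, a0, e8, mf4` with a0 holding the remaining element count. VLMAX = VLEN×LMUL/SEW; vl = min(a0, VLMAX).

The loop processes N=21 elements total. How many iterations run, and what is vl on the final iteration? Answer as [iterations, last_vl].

[iterations, last_vl] = [6, 1]

lanes per group: 128·1/4/8 = 4
N=21: ⌈21/4⌉ = 6 iters; last vl = 21 − 5×4 = 1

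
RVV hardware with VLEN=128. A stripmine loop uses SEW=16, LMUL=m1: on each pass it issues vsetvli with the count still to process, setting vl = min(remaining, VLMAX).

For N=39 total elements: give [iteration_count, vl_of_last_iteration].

[iterations, last_vl] = [5, 7]

lanes per group: 128·1/16 = 8
iterations = ceil(39/8) = 5; final-pass vl = 7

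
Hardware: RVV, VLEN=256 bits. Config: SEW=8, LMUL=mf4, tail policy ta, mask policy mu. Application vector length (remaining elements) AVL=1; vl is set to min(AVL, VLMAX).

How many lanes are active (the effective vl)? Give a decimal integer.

vl = 1

VLMAX = VLEN×LMUL/SEW = 256×1/4/8 = 8
vl ← min(1, 8) = 1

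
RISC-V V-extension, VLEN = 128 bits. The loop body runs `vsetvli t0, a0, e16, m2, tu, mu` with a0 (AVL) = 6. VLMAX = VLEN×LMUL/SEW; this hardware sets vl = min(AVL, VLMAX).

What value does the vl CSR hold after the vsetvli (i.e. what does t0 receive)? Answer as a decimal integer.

vl = 6

VLMAX = (128 × 2) / 16 = 16 lanes
vl = min(AVL, VLMAX) = min(6, 16) = 6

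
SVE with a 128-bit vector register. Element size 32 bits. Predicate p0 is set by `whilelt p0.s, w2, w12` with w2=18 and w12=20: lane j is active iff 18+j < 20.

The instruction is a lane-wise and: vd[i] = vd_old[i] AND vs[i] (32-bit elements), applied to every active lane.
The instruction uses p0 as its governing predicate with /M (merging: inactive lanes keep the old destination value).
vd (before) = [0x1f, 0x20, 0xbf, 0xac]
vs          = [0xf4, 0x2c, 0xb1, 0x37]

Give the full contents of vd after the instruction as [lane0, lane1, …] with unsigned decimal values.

vd = [20, 32, 191, 172]

128-bit reg / 32-bit elem → 4 lanes
active while 18+j < 20, i.e. j ∈ [0,2) capped at 4 ⇒ 2
[0] and(0x1f,0xf4) = 0x14
[1] and(0x20,0x2c) = 0x20
[2] tail/keep = 0xbf
[3] tail/keep = 0xac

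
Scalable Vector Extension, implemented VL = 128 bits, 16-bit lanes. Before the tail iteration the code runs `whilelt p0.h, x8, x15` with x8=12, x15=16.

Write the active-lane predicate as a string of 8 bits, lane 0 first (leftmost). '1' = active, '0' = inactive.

128-bit reg / 16-bit elem → 8 lanes
p0[j] = (12+j < 16); true for j=0..3 → 4 lanes set
bits (lane 0 leftmost): 11110000

predicate = 11110000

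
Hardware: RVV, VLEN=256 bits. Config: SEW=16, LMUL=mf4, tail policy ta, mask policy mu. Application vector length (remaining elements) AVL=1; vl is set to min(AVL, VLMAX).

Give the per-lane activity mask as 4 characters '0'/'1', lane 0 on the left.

predicate = 1000

VLMAX = VLEN×LMUL/SEW = 256×1/4/16 = 4
AVL=1 ≤ VLMAX=4, so vl = 1
bits (lane 0 leftmost): 1000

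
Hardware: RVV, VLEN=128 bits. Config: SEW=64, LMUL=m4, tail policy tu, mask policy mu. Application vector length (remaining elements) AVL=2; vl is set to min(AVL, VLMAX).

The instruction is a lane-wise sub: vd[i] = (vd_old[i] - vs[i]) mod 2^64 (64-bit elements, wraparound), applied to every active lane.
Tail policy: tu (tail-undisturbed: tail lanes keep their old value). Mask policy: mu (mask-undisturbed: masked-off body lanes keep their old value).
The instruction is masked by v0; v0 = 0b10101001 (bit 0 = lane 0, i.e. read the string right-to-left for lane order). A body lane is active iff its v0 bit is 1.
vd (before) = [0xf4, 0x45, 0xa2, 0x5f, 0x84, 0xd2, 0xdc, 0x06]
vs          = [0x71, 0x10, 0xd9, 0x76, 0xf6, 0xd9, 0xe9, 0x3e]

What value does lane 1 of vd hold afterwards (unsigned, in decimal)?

VLMAX = VLEN×LMUL/SEW = 128×4/64 = 8
vl ← min(2, 8) = 2
  i=0: sub(0xf4,0x71) → 131
  i=1: mask-off/keep → 69
  i=2: tail/keep → 162
  i=3: tail/keep → 95
  i=4: tail/keep → 132
  i=5: tail/keep → 210
  i=6: tail/keep → 220
  i=7: tail/keep → 6

vd[1] = 69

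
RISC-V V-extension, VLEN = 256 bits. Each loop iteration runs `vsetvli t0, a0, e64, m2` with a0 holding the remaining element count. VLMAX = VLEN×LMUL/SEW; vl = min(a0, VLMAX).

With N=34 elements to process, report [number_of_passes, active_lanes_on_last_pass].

VLMAX = VLEN×LMUL/SEW = 256×2/64 = 8
iterations = ceil(34/8) = 5; final-pass vl = 2

[iterations, last_vl] = [5, 2]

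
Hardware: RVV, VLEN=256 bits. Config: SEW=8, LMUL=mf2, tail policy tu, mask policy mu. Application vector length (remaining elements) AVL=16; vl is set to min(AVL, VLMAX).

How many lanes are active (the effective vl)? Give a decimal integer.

lanes per group: 256·1/2/8 = 16
AVL=16 ≤ VLMAX=16, so vl = 16

vl = 16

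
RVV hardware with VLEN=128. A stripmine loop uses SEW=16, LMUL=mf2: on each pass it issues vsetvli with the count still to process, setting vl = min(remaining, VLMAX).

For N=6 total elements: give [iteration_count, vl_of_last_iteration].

[iterations, last_vl] = [2, 2]

VLMAX = VLEN×LMUL/SEW = 128×1/2/16 = 4
iterations = ceil(6/4) = 2; final-pass vl = 2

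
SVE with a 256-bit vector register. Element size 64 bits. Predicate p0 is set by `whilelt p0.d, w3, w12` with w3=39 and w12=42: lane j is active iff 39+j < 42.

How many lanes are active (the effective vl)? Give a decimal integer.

vl = 3

register lanes = 256/64 = 4
active while 39+j < 42, i.e. j ∈ [0,3) capped at 4 ⇒ 3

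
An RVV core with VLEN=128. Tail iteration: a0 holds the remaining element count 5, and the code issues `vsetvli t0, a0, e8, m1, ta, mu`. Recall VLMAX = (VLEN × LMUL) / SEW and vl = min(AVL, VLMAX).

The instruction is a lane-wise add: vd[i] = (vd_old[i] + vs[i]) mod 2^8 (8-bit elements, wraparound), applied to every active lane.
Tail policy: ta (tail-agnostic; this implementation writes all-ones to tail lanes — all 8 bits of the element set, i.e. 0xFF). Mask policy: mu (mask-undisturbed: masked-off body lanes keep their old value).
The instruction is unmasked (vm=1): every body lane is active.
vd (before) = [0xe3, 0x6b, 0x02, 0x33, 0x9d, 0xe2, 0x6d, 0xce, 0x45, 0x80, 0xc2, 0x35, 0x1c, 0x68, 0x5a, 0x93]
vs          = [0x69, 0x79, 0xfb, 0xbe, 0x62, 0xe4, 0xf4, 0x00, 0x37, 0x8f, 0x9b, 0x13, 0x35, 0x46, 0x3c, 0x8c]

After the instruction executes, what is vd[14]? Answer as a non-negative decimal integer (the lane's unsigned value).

VLMAX = (128 × 1) / 8 = 16 lanes
vl ← min(5, 16) = 5
lane  0: add(0xe3,0x69) ⇒ 0x4c
lane  1: add(0x6b,0x79) ⇒ 0xe4
lane  2: add(0x02,0xfb) ⇒ 0xfd
lane  3: add(0x33,0xbe) ⇒ 0xf1
lane  4: add(0x9d,0x62) ⇒ 0xff
lane  5: tail/ones ⇒ 0xff
lane  6: tail/ones ⇒ 0xff
lane  7: tail/ones ⇒ 0xff
lane  8: tail/ones ⇒ 0xff
lane  9: tail/ones ⇒ 0xff
lane 10: tail/ones ⇒ 0xff
lane 11: tail/ones ⇒ 0xff
lane 12: tail/ones ⇒ 0xff
lane 13: tail/ones ⇒ 0xff
lane 14: tail/ones ⇒ 0xff
lane 15: tail/ones ⇒ 0xff

vd[14] = 255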